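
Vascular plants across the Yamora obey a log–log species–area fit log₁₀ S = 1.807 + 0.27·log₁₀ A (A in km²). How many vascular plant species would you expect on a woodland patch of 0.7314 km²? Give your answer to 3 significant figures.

S = 64.12 × 0.7314^0.27
ln S = ln 64.12 + 0.27 × ln 0.7314 = 4.1608 + 0.27 × -0.3128 = 4.0763
S = e^4.0763 ≈ 58.93

58.9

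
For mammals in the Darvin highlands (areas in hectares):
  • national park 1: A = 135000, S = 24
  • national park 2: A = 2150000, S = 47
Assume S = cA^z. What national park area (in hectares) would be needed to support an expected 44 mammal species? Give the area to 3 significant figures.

1640000 hectares

z = ln(47/24) / ln(2150000/135000) = 0.6721 / 2.7679 = 0.2428
c = 24 / 135000^0.2428 = 24 / 17.61 = 1.363
A = (44/1.363)^(1/0.2428) ⇒ ln A = ln(32.28)/0.2428 = 14.3093
A = e^14.3093 ≈ 1638575 hectares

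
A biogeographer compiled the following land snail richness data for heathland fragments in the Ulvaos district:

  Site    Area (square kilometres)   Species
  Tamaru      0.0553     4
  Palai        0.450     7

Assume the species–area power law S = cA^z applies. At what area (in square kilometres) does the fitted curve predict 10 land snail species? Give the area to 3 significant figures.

z = ln(7/4) / ln(0.45/0.0553) = 0.5596 / 2.0965 = 0.2669
c = 4 / 0.0553^0.2669 = 4 / 0.4617 = 8.663
A = (10/8.663)^(1/0.2669) ⇒ ln A = ln(1.154)/0.2669 = 0.5377
A = e^0.5377 ≈ 1.712 square kilometres

1.71 square kilometres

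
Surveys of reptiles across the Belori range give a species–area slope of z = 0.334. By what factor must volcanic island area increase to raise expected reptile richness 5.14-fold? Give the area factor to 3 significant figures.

134

(A₂/A₁)^0.334 = 5.14, so A₂/A₁ = 5.14^(1/0.334) = 5.14^2.994
ln(A₂/A₁) = ln 5.14 / 0.334 = 1.6371 / 0.334 = 4.9014
A₂/A₁ = e^4.9014 ≈ 134.5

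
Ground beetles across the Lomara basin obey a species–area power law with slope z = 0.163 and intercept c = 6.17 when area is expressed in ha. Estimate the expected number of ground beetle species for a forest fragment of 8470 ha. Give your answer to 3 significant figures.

S = 6.17 × 8470^0.163
ln S = ln 6.17 + 0.163 × ln 8470 = 1.8197 + 0.163 × 9.0443 = 3.2939
S = e^3.2939 ≈ 26.95

26.9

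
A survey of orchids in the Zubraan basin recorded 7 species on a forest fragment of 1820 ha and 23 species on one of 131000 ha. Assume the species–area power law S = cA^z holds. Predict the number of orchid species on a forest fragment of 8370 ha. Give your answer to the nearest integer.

z = ln(23/7) / ln(131000/1820) = 1.1896 / 4.2764 = 0.2782
c = 7 / 1820^0.2782 = 7 / 8.07 = 0.8674
S₃ = 0.8674 × 8370^0.2782 = 0.8674 × 12.34 ≈ 10.7

11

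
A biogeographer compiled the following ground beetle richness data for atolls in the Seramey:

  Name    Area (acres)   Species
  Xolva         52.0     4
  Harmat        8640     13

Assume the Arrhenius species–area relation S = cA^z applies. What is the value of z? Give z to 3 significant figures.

Taking logs: ln S = ln c + z ln A, so z = (ln S₂ − ln S₁)/(ln A₂ − ln A₁).
z = ln(13/4) / ln(8640/52) = ln(3.25) / ln(166.2) = 1.1787 / 5.1129 = 0.2305

0.231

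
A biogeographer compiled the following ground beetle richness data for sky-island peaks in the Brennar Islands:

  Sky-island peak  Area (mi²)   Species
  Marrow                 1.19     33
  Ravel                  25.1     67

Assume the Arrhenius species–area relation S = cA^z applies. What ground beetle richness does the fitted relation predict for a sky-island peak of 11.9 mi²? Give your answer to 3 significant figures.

56.3

z = ln(67/33) / ln(25.1/1.19) = 0.7082 / 3.0489 = 0.2323
c = 33 / 1.19^0.2323 = 33 / 1.041 = 31.69
S₃ = 31.69 × 11.9^0.2323 = 31.69 × 1.778 ≈ 56.34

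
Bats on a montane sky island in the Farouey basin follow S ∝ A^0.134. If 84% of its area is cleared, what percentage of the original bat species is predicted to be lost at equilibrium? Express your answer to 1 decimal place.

S_new/S_old = (A_new/A_old)^z = 0.16^0.134
= exp(0.134 × ln 0.16) = exp(0.134 × -1.8326) = exp(-0.2456) ≈ 0.7823
Fraction lost = 1 − 0.7823 = 0.2177

21.8%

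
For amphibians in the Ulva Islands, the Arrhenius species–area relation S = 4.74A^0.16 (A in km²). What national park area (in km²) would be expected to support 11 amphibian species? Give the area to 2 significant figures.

11 = 4.74 × A^0.16  ⇒  A^0.16 = 11/4.74 = 2.321
ln A = ln(2.321) / 0.16 = 0.8419 / 0.16 = 5.2616
A = e^5.2616 ≈ 192.8 km²

190 km²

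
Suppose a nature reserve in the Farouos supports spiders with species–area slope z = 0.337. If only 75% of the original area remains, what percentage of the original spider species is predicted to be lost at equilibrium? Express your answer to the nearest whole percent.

9%

S_new/S_old = (A_new/A_old)^z = 0.75^0.337
= exp(0.337 × ln 0.75) = exp(0.337 × -0.2877) = exp(-0.0969) ≈ 0.9076
Fraction lost = 1 − 0.9076 = 0.0924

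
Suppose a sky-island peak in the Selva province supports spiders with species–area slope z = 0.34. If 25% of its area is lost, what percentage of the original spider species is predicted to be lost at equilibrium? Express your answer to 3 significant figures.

9.32%

S_new/S_old = (A_new/A_old)^z = 0.75^0.34
= exp(0.34 × ln 0.75) = exp(0.34 × -0.2877) = exp(-0.0978) ≈ 0.9068
Fraction lost = 1 − 0.9068 = 0.09318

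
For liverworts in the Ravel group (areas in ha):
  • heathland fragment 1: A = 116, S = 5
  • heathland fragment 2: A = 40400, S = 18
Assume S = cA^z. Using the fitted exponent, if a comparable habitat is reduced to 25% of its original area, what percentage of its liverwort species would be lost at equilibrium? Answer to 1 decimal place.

z = ln(18/5) / ln(40400/116) = 1.2809 / 5.8530 = 0.2189
S_new/S_old = (A_new/A_old)^z = 0.25^0.2189 = exp(0.2189 × -1.3863) = 0.7383
Fraction lost = 1 − 0.7383 = 0.2617

26.2%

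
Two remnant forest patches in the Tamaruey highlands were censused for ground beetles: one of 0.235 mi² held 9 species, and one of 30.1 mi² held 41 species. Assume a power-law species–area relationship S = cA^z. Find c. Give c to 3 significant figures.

14.2

z = ln(S₂/S₁) / ln(A₂/A₁) = ln(41/9) / ln(30.1/0.235) = 1.5163 / 4.8527 = 0.3125
c = S₁ / A₁^z = 9 / 0.235^0.3125 = 9 / 0.636 = 14.15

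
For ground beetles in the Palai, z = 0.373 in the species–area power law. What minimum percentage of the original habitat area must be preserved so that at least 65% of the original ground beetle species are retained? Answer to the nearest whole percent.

Need (A_new/A_old)^0.373 = 0.65, so A_new/A_old = 0.65^(1/0.373) = 0.65^2.681
ln(A_new/A_old) = ln 0.65 / 0.373 = -0.4308 / 0.373 = -1.1549
A_new/A_old = e^-1.1549 ≈ 0.3151

32%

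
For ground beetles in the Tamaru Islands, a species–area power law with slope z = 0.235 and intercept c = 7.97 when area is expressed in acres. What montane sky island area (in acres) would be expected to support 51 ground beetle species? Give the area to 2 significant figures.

51 = 7.97 × A^0.235  ⇒  A^0.235 = 51/7.97 = 6.399
ln A = ln(6.399) / 0.235 = 1.8561 / 0.235 = 7.8985
A = e^7.8985 ≈ 2693 acres

2700 acres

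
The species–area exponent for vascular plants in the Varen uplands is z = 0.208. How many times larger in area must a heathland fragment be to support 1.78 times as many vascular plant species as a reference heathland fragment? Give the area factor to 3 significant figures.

16.0

(A₂/A₁)^0.208 = 1.78, so A₂/A₁ = 1.78^(1/0.208) = 1.78^4.808
ln(A₂/A₁) = ln 1.78 / 0.208 = 0.5766 / 0.208 = 2.7722
A₂/A₁ = e^2.7722 ≈ 15.99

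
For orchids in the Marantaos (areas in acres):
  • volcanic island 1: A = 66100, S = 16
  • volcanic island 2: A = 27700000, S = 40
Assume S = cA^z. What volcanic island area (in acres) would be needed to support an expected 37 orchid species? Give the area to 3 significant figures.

z = ln(40/16) / ln(27700000/66100) = 0.9163 / 6.0380 = 0.1518
c = 16 / 66100^0.1518 = 16 / 5.389 = 2.969
A = (37/2.969)^(1/0.1518) ⇒ ln A = ln(12.46)/0.1518 = 16.6232
A = e^16.6232 ≈ 16571669 acres

16600000 acres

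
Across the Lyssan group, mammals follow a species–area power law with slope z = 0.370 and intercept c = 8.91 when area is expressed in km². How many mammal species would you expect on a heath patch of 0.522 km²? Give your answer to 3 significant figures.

S = 8.91 × 0.522^0.37 = 8.91 × 0.7862 ≈ 7.005

7.01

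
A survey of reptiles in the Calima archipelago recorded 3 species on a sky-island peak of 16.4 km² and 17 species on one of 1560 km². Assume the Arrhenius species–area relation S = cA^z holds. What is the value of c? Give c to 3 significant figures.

z = ln(S₂/S₁) / ln(A₂/A₁) = ln(17/3) / ln(1560/16.4) = 1.7346 / 4.5552 = 0.3808
c = S₁ / A₁^z = 3 / 16.4^0.3808 = 3 / 2.901 = 1.034

1.03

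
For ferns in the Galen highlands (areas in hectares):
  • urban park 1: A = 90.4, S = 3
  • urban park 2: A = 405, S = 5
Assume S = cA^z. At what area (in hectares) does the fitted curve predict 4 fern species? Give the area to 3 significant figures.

210 hectares

z = ln(5/3) / ln(405/90.4) = 0.5108 / 1.4996 = 0.3406
c = 3 / 90.4^0.3406 = 3 / 4.638 = 0.6468
A = (4/0.6468)^(1/0.3406) ⇒ ln A = ln(6.184)/0.3406 = 5.3488
A = e^5.3488 ≈ 210.4 hectares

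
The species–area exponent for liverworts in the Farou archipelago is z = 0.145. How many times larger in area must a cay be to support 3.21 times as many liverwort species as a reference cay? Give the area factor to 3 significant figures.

3110

(A₂/A₁)^0.145 = 3.21, so A₂/A₁ = 3.21^(1/0.145) = 3.21^6.897
ln(A₂/A₁) = ln 3.21 / 0.145 = 1.1663 / 0.145 = 8.0432
A₂/A₁ = e^8.0432 ≈ 3113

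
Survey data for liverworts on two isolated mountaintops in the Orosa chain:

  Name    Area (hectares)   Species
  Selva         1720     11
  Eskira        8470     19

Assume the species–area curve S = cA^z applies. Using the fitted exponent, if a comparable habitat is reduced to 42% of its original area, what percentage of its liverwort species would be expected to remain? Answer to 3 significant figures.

74.3%

z = ln(19/11) / ln(8470/1720) = 0.5465 / 1.5942 = 0.3428
S_new/S_old = (A_new/A_old)^z = 0.42^0.3428 = exp(0.3428 × -0.8675) = 0.7427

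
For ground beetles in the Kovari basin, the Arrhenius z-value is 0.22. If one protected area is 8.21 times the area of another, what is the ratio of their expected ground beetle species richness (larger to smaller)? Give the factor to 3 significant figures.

1.59

S₂/S₁ = (A₂/A₁)^z = 8.21^0.22
ln(S₂/S₁) = 0.22 × ln 8.21 = 0.22 × 2.1054 = 0.4632
S₂/S₁ = e^0.4632 ≈ 1.589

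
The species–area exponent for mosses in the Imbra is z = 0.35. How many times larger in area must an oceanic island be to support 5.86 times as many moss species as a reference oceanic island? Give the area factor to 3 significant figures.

156

(A₂/A₁)^0.35 = 5.86, so A₂/A₁ = 5.86^(1/0.35) = 5.86^2.857
ln(A₂/A₁) = ln 5.86 / 0.35 = 1.7681 / 0.35 = 5.0519
A₂/A₁ = e^5.0519 ≈ 156.3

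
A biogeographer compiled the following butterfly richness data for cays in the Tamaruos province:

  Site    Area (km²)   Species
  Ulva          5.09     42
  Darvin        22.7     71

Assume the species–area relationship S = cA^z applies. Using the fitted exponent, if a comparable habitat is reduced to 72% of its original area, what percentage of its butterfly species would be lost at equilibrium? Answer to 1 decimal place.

z = ln(71/42) / ln(22.7/5.09) = 0.5250 / 1.4951 = 0.3512
S_new/S_old = (A_new/A_old)^z = 0.72^0.3512 = exp(0.3512 × -0.3285) = 0.891
Fraction lost = 1 − 0.891 = 0.109

10.9%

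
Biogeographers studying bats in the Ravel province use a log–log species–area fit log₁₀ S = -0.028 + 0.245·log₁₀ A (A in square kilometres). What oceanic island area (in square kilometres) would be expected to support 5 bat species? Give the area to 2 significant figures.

930 square kilometres

5 = 0.9376 × A^0.245  ⇒  A^0.245 = 5/0.9376 = 5.333
ln A = ln(5.333) / 0.245 = 1.6739 / 0.245 = 6.8323
A = e^6.8323 ≈ 927.3 square kilometres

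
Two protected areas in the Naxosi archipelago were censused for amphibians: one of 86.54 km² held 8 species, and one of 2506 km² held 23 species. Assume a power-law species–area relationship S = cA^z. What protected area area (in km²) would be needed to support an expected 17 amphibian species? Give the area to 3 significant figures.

956 km²

z = ln(23/8) / ln(2506/86.54) = 1.0561 / 3.3658 = 0.3138
c = 8 / 86.54^0.3138 = 8 / 4.053 = 1.974
A = (17/1.974)^(1/0.3138) ⇒ ln A = ln(8.613)/0.3138 = 6.8630
A = e^6.8630 ≈ 956.2 km²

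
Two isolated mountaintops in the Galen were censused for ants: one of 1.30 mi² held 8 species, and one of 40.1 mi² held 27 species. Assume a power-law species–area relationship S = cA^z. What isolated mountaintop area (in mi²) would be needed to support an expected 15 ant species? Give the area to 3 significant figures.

z = ln(27/8) / ln(40.1/1.3) = 1.2164 / 3.4290 = 0.3547
c = 8 / 1.3^0.3547 = 8 / 1.098 = 7.289
A = (15/7.289)^(1/0.3547) ⇒ ln A = ln(2.058)/0.3547 = 2.0344
A = e^2.0344 ≈ 7.648 mi²

7.65 mi²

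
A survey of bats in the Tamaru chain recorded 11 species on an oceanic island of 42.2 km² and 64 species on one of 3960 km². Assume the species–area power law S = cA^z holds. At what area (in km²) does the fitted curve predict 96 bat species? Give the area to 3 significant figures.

11300 km²

z = ln(64/11) / ln(3960/42.2) = 1.7610 / 4.5416 = 0.3877
c = 11 / 42.2^0.3877 = 11 / 4.268 = 2.577
A = (96/2.577)^(1/0.3877) ⇒ ln A = ln(37.25)/0.3877 = 9.3297
A = e^9.3297 ≈ 11268 km²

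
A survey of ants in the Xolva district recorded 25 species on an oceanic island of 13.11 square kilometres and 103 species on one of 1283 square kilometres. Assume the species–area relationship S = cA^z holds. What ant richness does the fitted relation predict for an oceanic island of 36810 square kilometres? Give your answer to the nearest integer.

290

z = ln(103/25) / ln(1283/13.11) = 1.4159 / 4.5836 = 0.3089
c = 25 / 13.11^0.3089 = 25 / 2.214 = 11.29
S₃ = 11.29 × 36810^0.3089 = 11.29 × 25.73 ≈ 290.5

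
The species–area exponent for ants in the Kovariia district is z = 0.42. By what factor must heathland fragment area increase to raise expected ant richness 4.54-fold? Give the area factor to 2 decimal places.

36.68

(A₂/A₁)^0.42 = 4.54, so A₂/A₁ = 4.54^(1/0.42) = 4.54^2.381
ln(A₂/A₁) = ln 4.54 / 0.42 = 1.5129 / 0.42 = 3.6022
A₂/A₁ = e^3.6022 ≈ 36.68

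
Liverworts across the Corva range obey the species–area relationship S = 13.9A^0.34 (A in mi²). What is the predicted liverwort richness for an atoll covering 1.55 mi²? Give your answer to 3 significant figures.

S = 13.9 × 1.55^0.34
ln S = ln 13.9 + 0.34 × ln 1.55 = 2.6319 + 0.34 × 0.4383 = 2.7809
S = e^2.7809 ≈ 16.13

16.1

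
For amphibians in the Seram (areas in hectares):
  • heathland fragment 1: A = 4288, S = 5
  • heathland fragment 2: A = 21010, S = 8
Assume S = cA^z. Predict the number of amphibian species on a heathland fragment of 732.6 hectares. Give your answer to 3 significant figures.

z = ln(8/5) / ln(21010/4288) = 0.4700 / 1.5892 = 0.2958
c = 5 / 4288^0.2958 = 5 / 11.86 = 0.4214
S₃ = 0.4214 × 732.6^0.2958 = 0.4214 × 7.035 ≈ 2.965

2.96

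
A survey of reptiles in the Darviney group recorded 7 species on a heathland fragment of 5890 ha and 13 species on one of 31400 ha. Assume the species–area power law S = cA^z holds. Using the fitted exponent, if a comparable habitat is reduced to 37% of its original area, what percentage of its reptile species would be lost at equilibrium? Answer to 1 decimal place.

30.8%

z = ln(13/7) / ln(31400/5890) = 0.6190 / 1.6736 = 0.3699
S_new/S_old = (A_new/A_old)^z = 0.37^0.3699 = exp(0.3699 × -0.9943) = 0.6923
Fraction lost = 1 − 0.6923 = 0.3077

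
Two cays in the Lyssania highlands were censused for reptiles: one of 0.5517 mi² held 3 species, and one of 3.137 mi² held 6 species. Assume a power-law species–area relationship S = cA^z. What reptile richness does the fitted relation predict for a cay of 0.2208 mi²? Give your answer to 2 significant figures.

z = ln(6/3) / ln(3.137/0.5517) = 0.6931 / 1.7380 = 0.3988
c = 3 / 0.5517^0.3988 = 3 / 0.7888 = 3.803
S₃ = 3.803 × 0.2208^0.3988 = 3.803 × 0.5475 ≈ 2.082

2.1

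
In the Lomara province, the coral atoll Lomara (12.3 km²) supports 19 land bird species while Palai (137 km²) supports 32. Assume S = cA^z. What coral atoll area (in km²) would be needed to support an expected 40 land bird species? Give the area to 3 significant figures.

z = ln(32/19) / ln(137/12.3) = 0.5213 / 2.4104 = 0.2163
c = 19 / 12.3^0.2163 = 19 / 1.721 = 11.04
A = (40/11.04)^(1/0.2163) ⇒ ln A = ln(3.623)/0.2163 = 5.9518
A = e^5.9518 ≈ 384.4 km²

384 km²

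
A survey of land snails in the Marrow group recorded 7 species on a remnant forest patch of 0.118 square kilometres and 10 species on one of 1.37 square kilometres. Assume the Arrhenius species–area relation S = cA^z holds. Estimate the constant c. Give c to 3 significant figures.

z = ln(S₂/S₁) / ln(A₂/A₁) = ln(10/7) / ln(1.37/0.118) = 0.3567 / 2.4519 = 0.1455
c = S₁ / A₁^z = 7 / 0.118^0.1455 = 7 / 0.7328 = 9.552

9.55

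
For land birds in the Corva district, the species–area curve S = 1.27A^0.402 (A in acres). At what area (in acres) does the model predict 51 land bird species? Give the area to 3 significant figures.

51 = 1.27 × A^0.402  ⇒  A^0.402 = 51/1.27 = 40.16
ln A = ln(40.16) / 0.402 = 3.6928 / 0.402 = 9.1861
A = e^9.1861 ≈ 9760 acres

9760 acres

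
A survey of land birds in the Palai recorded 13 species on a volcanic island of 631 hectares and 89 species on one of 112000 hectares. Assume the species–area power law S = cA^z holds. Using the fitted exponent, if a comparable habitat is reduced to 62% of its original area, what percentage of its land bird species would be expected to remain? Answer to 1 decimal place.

z = ln(89/13) / ln(112000/631) = 1.9237 / 5.1789 = 0.3714
S_new/S_old = (A_new/A_old)^z = 0.62^0.3714 = exp(0.3714 × -0.4780) = 0.8373

83.7%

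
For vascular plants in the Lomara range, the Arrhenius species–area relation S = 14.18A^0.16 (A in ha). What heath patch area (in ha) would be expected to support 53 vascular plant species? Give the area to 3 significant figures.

53 = 14.18 × A^0.16  ⇒  A^0.16 = 53/14.18 = 3.738
ln A = ln(3.738) / 0.16 = 1.3185 / 0.16 = 8.2404
A = e^8.2404 ≈ 3791 ha

3790 ha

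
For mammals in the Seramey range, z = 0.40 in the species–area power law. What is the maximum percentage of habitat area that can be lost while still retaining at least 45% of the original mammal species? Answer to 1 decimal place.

Need (A_new/A_old)^0.4 = 0.45, so A_new/A_old = 0.45^(1/0.4) = 0.45^2.5
ln(A_new/A_old) = ln 0.45 / 0.4 = -0.7985 / 0.4 = -1.9963
A_new/A_old = e^-1.9963 ≈ 0.1358
Fraction that can be lost = 1 − 0.1358 = 0.8642

86.4%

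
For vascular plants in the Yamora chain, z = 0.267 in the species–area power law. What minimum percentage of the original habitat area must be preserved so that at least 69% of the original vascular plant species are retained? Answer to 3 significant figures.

Need (A_new/A_old)^0.267 = 0.69, so A_new/A_old = 0.69^(1/0.267) = 0.69^3.745
ln(A_new/A_old) = ln 0.69 / 0.267 = -0.3711 / 0.267 = -1.3898
A_new/A_old = e^-1.3898 ≈ 0.2491

24.9%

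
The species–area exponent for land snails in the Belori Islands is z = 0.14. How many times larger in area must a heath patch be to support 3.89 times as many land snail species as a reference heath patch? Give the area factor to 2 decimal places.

16365.37

(A₂/A₁)^0.14 = 3.89, so A₂/A₁ = 3.89^(1/0.14) = 3.89^7.143
ln(A₂/A₁) = ln 3.89 / 0.14 = 1.3584 / 0.14 = 9.7029
A₂/A₁ = e^9.7029 ≈ 16365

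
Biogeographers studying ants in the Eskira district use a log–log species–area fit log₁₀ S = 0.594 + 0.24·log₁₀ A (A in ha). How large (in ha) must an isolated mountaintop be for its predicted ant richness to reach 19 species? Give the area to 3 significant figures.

713 ha

19 = 3.926 × A^0.24  ⇒  A^0.24 = 19/3.926 = 4.839
ln A = ln(4.839) / 0.24 = 1.5767 / 0.24 = 6.5696
A = e^6.5696 ≈ 713.1 ha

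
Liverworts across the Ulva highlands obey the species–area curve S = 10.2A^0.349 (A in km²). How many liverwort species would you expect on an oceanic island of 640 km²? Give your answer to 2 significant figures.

S = 10.2 × 640^0.349
ln S = ln 10.2 + 0.349 × ln 640 = 2.3224 + 0.349 × 6.4615 = 4.5774
S = e^4.5774 ≈ 97.27

97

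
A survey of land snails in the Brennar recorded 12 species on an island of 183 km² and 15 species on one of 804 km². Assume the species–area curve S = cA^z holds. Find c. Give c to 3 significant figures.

5.47

z = ln(S₂/S₁) / ln(A₂/A₁) = ln(15/12) / ln(804/183) = 0.2231 / 1.4801 = 0.1508
c = S₁ / A₁^z = 12 / 183^0.1508 = 12 / 2.193 = 5.471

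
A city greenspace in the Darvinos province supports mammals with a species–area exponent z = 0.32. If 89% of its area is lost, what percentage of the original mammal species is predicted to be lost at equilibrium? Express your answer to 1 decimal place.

50.7%

S_new/S_old = (A_new/A_old)^z = 0.11^0.32
= exp(0.32 × ln 0.11) = exp(0.32 × -2.2073) = exp(-0.7063) ≈ 0.4935
Fraction lost = 1 − 0.4935 = 0.5065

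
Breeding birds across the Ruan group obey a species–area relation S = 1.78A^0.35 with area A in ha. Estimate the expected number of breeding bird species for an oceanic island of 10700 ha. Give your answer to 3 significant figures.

S = 1.78 × 10700^0.35
ln S = ln 1.78 + 0.35 × ln 10700 = 0.5766 + 0.35 × 9.2780 = 3.8239
S = e^3.8239 ≈ 45.78

45.8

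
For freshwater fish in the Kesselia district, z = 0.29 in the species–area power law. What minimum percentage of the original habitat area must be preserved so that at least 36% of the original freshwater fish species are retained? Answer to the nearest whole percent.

Need (A_new/A_old)^0.29 = 0.36, so A_new/A_old = 0.36^(1/0.29) = 0.36^3.448
ln(A_new/A_old) = ln 0.36 / 0.29 = -1.0217 / 0.29 = -3.5229
A_new/A_old = e^-3.5229 ≈ 0.02951

3%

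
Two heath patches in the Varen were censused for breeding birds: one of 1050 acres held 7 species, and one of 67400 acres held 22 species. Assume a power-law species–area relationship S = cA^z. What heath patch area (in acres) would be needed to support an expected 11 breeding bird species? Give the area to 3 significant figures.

z = ln(22/7) / ln(67400/1050) = 1.1451 / 4.1619 = 0.2751
c = 7 / 1050^0.2751 = 7 / 6.781 = 1.032
A = (11/1.032)^(1/0.2751) ⇒ ln A = ln(10.66)/0.2751 = 8.5992
A = e^8.5992 ≈ 5428 acres

5430 acres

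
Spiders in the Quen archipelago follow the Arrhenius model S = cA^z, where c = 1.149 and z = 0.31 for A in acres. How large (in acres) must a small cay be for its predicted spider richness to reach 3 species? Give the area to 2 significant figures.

3 = 1.149 × A^0.31  ⇒  A^0.31 = 3/1.149 = 2.611
ln A = ln(2.611) / 0.31 = 0.9597 / 0.31 = 3.0959
A = e^3.0959 ≈ 22.11 acres

22 acres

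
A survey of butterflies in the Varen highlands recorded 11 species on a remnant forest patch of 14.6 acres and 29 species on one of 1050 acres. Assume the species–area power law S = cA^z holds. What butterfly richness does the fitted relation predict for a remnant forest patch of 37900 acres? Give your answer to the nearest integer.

z = ln(29/11) / ln(1050/14.6) = 0.9694 / 4.2755 = 0.2267
c = 11 / 14.6^0.2267 = 11 / 1.837 = 5.99
S₃ = 5.99 × 37900^0.2267 = 5.99 × 10.92 ≈ 65.39

65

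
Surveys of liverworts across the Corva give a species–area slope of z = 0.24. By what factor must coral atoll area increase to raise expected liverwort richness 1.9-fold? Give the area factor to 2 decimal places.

(A₂/A₁)^0.24 = 1.9, so A₂/A₁ = 1.9^(1/0.24) = 1.9^4.167
ln(A₂/A₁) = ln 1.9 / 0.24 = 0.6419 / 0.24 = 2.6744
A₂/A₁ = e^2.6744 ≈ 14.5

14.50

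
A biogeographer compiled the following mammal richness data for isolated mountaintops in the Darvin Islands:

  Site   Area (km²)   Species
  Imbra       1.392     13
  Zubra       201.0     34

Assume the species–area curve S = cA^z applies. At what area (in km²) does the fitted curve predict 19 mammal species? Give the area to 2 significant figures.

z = ln(34/13) / ln(201/1.392) = 0.9614 / 4.9726 = 0.1933
c = 13 / 1.392^0.1933 = 13 / 1.066 = 12.19
A = (19/12.19)^(1/0.1933) ⇒ ln A = ln(1.558)/0.1933 = 2.2935
A = e^2.2935 ≈ 9.91 km²

9.9 km²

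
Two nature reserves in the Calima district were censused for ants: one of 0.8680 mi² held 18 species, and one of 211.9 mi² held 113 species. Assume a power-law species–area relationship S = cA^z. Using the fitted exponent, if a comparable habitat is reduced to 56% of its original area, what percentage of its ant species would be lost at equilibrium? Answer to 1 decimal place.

z = ln(113/18) / ln(211.9/0.868) = 1.8370 / 5.4977 = 0.3341
S_new/S_old = (A_new/A_old)^z = 0.56^0.3341 = exp(0.3341 × -0.5798) = 0.8239
Fraction lost = 1 − 0.8239 = 0.1761

17.6%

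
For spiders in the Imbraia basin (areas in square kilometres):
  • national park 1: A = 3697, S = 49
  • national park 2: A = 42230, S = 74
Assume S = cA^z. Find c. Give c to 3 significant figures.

z = ln(S₂/S₁) / ln(A₂/A₁) = ln(74/49) / ln(42230/3697) = 0.4122 / 2.4356 = 0.1693
c = S₁ / A₁^z = 49 / 3697^0.1693 = 49 / 4.017 = 12.2

12.2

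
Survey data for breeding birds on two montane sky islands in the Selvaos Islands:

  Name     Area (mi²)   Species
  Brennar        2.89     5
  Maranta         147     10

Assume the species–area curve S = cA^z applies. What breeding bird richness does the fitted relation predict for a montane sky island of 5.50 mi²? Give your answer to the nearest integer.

6

z = ln(10/5) / ln(147/2.89) = 0.6931 / 3.9292 = 0.1764
c = 5 / 2.89^0.1764 = 5 / 1.206 = 4.146
S₃ = 4.146 × 5.5^0.1764 = 4.146 × 1.351 ≈ 5.601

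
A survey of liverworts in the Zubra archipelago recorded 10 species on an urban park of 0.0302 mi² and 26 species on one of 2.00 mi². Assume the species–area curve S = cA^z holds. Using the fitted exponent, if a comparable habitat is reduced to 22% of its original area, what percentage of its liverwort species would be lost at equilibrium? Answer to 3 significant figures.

29.2%

z = ln(26/10) / ln(2/0.0302) = 0.9555 / 4.1931 = 0.2279
S_new/S_old = (A_new/A_old)^z = 0.22^0.2279 = exp(0.2279 × -1.5141) = 0.7082
Fraction lost = 1 − 0.7082 = 0.2918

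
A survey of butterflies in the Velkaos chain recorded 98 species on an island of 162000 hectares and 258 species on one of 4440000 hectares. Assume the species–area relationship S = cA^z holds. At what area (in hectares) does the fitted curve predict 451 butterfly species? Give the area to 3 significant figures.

z = ln(258/98) / ln(4440000/162000) = 0.9680 / 3.3108 = 0.2924
c = 98 / 162000^0.2924 = 98 / 33.35 = 2.938
A = (451/2.938)^(1/0.2924) ⇒ ln A = ln(153.5)/0.2924 = 17.2164
A = e^17.2164 ≈ 29991459 hectares

30000000 hectares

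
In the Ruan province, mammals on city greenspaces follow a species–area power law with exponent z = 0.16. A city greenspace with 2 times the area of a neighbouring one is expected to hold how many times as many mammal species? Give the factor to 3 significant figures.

1.12

S₂/S₁ = (A₂/A₁)^z = 2^0.16
ln(S₂/S₁) = 0.16 × ln 2 = 0.16 × 0.6931 = 0.1109
S₂/S₁ = e^0.1109 ≈ 1.117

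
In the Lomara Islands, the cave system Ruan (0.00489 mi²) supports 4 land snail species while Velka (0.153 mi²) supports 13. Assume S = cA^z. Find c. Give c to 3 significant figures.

24.7

z = ln(S₂/S₁) / ln(A₂/A₁) = ln(13/4) / ln(0.153/0.00489) = 1.1787 / 3.4432 = 0.3423
c = S₁ / A₁^z = 4 / 0.00489^0.3423 = 4 / 0.1618 = 24.72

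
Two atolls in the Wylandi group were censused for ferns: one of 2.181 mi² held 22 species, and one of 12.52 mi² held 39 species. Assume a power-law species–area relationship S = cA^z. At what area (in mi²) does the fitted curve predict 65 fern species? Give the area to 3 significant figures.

59.5 mi²

z = ln(39/22) / ln(12.52/2.181) = 0.5725 / 1.7475 = 0.3276
c = 22 / 2.181^0.3276 = 22 / 1.291 = 17.04
A = (65/17.04)^(1/0.3276) ⇒ ln A = ln(3.815)/0.3276 = 4.0866
A = e^4.0866 ≈ 59.53 mi²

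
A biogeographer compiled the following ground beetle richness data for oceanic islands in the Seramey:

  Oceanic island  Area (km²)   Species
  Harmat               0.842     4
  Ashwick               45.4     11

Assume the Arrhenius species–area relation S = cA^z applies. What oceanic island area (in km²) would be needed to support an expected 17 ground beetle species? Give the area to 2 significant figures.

250 km²

z = ln(11/4) / ln(45.4/0.842) = 1.0116 / 3.9875 = 0.2537
c = 4 / 0.842^0.2537 = 4 / 0.9573 = 4.178
A = (17/4.178)^(1/0.2537) ⇒ ln A = ln(4.069)/0.2537 = 5.5314
A = e^5.5314 ≈ 252.5 km²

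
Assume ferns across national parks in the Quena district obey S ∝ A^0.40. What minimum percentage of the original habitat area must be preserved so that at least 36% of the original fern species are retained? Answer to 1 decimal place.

7.8%

Need (A_new/A_old)^0.4 = 0.36, so A_new/A_old = 0.36^(1/0.4) = 0.36^2.5
ln(A_new/A_old) = ln 0.36 / 0.4 = -1.0217 / 0.4 = -2.5541
A_new/A_old = e^-2.5541 ≈ 0.07776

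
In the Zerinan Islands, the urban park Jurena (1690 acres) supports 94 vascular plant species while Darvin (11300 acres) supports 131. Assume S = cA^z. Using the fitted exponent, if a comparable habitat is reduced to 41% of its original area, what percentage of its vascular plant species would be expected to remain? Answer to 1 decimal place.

z = ln(131/94) / ln(11300/1690) = 0.3319 / 1.9001 = 0.1747
S_new/S_old = (A_new/A_old)^z = 0.41^0.1747 = exp(0.1747 × -0.8916) = 0.8558

85.6%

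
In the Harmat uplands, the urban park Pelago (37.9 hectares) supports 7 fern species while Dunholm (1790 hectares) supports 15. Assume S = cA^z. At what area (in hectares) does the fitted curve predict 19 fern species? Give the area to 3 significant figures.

z = ln(15/7) / ln(1790/37.9) = 0.7621 / 3.8550 = 0.1977
c = 7 / 37.9^0.1977 = 7 / 2.052 = 3.412
A = (19/3.412)^(1/0.1977) ⇒ ln A = ln(5.569)/0.1977 = 8.6857
A = e^8.6857 ≈ 5917 hectares

5920 hectares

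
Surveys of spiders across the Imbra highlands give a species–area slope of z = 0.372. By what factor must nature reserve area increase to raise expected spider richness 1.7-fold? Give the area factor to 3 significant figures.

(A₂/A₁)^0.372 = 1.7, so A₂/A₁ = 1.7^(1/0.372) = 1.7^2.688
ln(A₂/A₁) = ln 1.7 / 0.372 = 0.5306 / 0.372 = 1.4264
A₂/A₁ = e^1.4264 ≈ 4.164

4.16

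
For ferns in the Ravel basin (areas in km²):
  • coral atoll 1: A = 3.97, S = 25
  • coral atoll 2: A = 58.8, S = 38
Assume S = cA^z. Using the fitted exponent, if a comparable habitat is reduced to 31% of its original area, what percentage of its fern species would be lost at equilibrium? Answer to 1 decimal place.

z = ln(38/25) / ln(58.8/3.97) = 0.4187 / 2.6954 = 0.1553
S_new/S_old = (A_new/A_old)^z = 0.31^0.1553 = exp(0.1553 × -1.1712) = 0.8337
Fraction lost = 1 − 0.8337 = 0.1663

16.6%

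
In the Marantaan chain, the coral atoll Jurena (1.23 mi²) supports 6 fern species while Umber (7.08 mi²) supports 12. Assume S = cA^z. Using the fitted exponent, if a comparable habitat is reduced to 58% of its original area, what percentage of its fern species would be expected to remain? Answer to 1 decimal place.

z = ln(12/6) / ln(7.08/1.23) = 0.6931 / 1.7503 = 0.3960
S_new/S_old = (A_new/A_old)^z = 0.58^0.3960 = exp(0.3960 × -0.5447) = 0.806

80.6%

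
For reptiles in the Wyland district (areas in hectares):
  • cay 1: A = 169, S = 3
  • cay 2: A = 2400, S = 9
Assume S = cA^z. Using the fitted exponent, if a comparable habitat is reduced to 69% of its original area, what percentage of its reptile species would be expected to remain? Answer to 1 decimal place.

z = ln(9/3) / ln(2400/169) = 1.0986 / 2.6533 = 0.4141
S_new/S_old = (A_new/A_old)^z = 0.69^0.4141 = exp(0.4141 × -0.3711) = 0.8576

85.8%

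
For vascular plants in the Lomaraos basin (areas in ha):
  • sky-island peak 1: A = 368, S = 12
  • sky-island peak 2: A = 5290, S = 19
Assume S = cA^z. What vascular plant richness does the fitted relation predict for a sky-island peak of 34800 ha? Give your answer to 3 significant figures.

26.3

z = ln(19/12) / ln(5290/368) = 0.4595 / 2.6655 = 0.1724
c = 12 / 368^0.1724 = 12 / 2.769 = 4.333
S₃ = 4.333 × 34800^0.1724 = 4.333 × 6.067 ≈ 26.29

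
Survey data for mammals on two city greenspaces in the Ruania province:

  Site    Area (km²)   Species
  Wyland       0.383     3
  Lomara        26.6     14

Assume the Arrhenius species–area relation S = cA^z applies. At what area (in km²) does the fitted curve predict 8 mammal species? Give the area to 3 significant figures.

z = ln(14/3) / ln(26.6/0.383) = 1.5404 / 4.2406 = 0.3633
c = 3 / 0.383^0.3633 = 3 / 0.7057 = 4.251
A = (8/4.251)^(1/0.3633) ⇒ ln A = ln(1.882)/0.3633 = 1.7404
A = e^1.7404 ≈ 5.699 km²

5.70 km²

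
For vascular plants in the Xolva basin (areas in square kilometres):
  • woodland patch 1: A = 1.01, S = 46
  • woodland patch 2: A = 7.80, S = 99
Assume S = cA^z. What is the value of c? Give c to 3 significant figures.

45.8

z = ln(S₂/S₁) / ln(A₂/A₁) = ln(99/46) / ln(7.8/1.01) = 0.7665 / 2.0442 = 0.3750
c = S₁ / A₁^z = 46 / 1.01^0.3750 = 46 / 1.004 = 45.83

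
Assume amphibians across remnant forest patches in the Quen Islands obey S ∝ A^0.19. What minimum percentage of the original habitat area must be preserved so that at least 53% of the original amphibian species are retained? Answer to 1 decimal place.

3.5%

Need (A_new/A_old)^0.19 = 0.53, so A_new/A_old = 0.53^(1/0.19) = 0.53^5.263
ln(A_new/A_old) = ln 0.53 / 0.19 = -0.6349 / 0.19 = -3.3415
A_new/A_old = e^-3.3415 ≈ 0.03539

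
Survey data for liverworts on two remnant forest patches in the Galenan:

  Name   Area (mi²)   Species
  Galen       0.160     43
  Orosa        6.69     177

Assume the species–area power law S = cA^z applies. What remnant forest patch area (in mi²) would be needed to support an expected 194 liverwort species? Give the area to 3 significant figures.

8.52 mi²

z = ln(177/43) / ln(6.69/0.16) = 1.4149 / 3.7332 = 0.3790
c = 43 / 0.16^0.3790 = 43 / 0.4993 = 86.12
A = (194/86.12)^(1/0.3790) ⇒ ln A = ln(2.253)/0.3790 = 2.1426
A = e^2.1426 ≈ 8.521 mi²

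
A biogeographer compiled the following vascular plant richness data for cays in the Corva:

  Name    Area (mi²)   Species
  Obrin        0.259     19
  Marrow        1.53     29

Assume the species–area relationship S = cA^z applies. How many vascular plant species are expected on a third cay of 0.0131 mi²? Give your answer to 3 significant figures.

z = ln(29/19) / ln(1.53/0.259) = 0.4229 / 1.7762 = 0.2381
c = 19 / 0.259^0.2381 = 19 / 0.725 = 26.21
S₃ = 26.21 × 0.0131^0.2381 = 26.21 × 0.3563 ≈ 9.337

9.34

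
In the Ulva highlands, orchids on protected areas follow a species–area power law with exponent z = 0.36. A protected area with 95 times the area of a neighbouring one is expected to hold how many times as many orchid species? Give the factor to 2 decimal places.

S₂/S₁ = (A₂/A₁)^z = 95^0.36
ln(S₂/S₁) = 0.36 × ln 95 = 0.36 × 4.5539 = 1.6394
S₂/S₁ = e^1.6394 ≈ 5.152

5.15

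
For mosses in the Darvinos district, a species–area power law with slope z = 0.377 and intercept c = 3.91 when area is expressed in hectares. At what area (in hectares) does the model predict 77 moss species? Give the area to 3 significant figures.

77 = 3.91 × A^0.377  ⇒  A^0.377 = 77/3.91 = 19.69
ln A = ln(19.69) / 0.377 = 2.9803 / 0.377 = 7.9052
A = e^7.9052 ≈ 2711 hectares

2710 hectares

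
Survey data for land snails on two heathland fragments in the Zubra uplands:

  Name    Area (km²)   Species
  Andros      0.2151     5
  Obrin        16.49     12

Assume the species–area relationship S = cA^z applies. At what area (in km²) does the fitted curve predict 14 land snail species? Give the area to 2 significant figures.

35 km²

z = ln(12/5) / ln(16.49/0.2151) = 0.8755 / 4.3394 = 0.2017
c = 5 / 0.2151^0.2017 = 5 / 0.7334 = 6.817
A = (14/6.817)^(1/0.2017) ⇒ ln A = ln(2.054)/0.2017 = 3.5668
A = e^3.5668 ≈ 35.4 km²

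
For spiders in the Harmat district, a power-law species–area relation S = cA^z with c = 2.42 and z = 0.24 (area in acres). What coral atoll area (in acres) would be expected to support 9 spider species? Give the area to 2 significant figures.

240 acres

9 = 2.42 × A^0.24  ⇒  A^0.24 = 9/2.42 = 3.719
ln A = ln(3.719) / 0.24 = 1.3135 / 0.24 = 5.4727
A = e^5.4727 ≈ 238.1 acres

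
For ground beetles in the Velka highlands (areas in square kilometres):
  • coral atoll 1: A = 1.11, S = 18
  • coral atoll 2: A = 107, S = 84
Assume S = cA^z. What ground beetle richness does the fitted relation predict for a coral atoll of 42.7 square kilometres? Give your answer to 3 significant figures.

61.6

z = ln(84/18) / ln(107/1.11) = 1.5404 / 4.5685 = 0.3372
c = 18 / 1.11^0.3372 = 18 / 1.036 = 17.38
S₃ = 17.38 × 42.7^0.3372 = 17.38 × 3.546 ≈ 61.62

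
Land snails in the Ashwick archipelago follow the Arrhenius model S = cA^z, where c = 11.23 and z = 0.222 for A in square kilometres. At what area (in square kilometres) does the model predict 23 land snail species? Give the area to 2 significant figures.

25 square kilometres

23 = 11.23 × A^0.222  ⇒  A^0.222 = 23/11.23 = 2.048
ln A = ln(2.048) / 0.222 = 0.7169 / 0.222 = 3.2293
A = e^3.2293 ≈ 25.26 square kilometres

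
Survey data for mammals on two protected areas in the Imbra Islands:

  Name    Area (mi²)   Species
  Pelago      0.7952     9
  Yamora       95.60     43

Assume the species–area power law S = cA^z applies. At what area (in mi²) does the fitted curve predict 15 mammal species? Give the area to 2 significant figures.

3.8 mi²

z = ln(43/9) / ln(95.6/0.7952) = 1.5640 / 4.7893 = 0.3266
c = 9 / 0.7952^0.3266 = 9 / 0.9279 = 9.699
A = (15/9.699)^(1/0.3266) ⇒ ln A = ln(1.546)/0.3266 = 1.3351
A = e^1.3351 ≈ 3.8 mi²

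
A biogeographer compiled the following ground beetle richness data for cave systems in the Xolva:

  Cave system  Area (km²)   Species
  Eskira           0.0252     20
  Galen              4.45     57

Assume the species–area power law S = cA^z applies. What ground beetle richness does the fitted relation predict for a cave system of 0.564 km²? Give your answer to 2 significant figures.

38

z = ln(57/20) / ln(4.45/0.0252) = 1.0473 / 5.1738 = 0.2024
c = 20 / 0.0252^0.2024 = 20 / 0.4747 = 42.13
S₃ = 42.13 × 0.564^0.2024 = 42.13 × 0.8905 ≈ 37.52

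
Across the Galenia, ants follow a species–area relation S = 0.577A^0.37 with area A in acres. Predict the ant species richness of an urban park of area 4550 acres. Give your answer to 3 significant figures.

S = 0.577 × 4550^0.37
ln S = ln 0.577 + 0.37 × ln 4550 = -0.5499 + 0.37 × 8.4229 = 2.5666
S = e^2.5666 ≈ 13.02

13.0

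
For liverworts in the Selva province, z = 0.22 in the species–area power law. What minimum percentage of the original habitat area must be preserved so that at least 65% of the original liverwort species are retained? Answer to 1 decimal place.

Need (A_new/A_old)^0.22 = 0.65, so A_new/A_old = 0.65^(1/0.22) = 0.65^4.545
ln(A_new/A_old) = ln 0.65 / 0.22 = -0.4308 / 0.22 = -1.9581
A_new/A_old = e^-1.9581 ≈ 0.1411

14.1%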